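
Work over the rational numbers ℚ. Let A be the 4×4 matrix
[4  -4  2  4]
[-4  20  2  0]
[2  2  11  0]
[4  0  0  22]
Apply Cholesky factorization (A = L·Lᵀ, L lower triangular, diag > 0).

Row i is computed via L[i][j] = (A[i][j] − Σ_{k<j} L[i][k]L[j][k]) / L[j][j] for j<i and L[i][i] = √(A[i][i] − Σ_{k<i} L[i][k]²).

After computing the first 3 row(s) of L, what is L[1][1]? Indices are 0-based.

Step 1: L[0][0] = √(4) = 2.
  L[1][0] = (-4) / L[0][0] = -2.
Step 2: L[1][1] = √(16) = 4.
  L[2][0] = (2) / L[0][0] = 1.
  L[2][1] = (4) / L[1][1] = 1.
Step 3: L[2][2] = √(9) = 3.

L[1][1] = 4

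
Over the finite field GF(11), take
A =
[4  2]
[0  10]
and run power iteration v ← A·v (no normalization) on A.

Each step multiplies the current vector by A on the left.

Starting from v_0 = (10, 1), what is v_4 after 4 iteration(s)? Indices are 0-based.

v_4 = (0, 1)

v_0 = (10, 1).
v_1 = A·v_0 = (9, 10).
v_2 = A·v_1 = (1, 1).
v_3 = A·v_2 = (6, 10).
v_4 = A·v_3 = (0, 1).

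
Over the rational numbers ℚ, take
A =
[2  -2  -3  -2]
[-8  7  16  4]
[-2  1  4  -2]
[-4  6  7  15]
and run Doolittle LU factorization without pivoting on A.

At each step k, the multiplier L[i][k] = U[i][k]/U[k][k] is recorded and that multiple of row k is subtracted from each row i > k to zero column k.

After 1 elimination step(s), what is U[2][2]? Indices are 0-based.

k=0: U[0][0]=2
  eliminate (1,0): mult=-4, new row 1: (0, -1, 4, -4); set L[1][0]=-4
  eliminate (2,0): mult=-1, new row 2: (0, -1, 1, -4); set L[2][0]=-1
  eliminate (3,0): mult=-2, new row 3: (0, 2, 1, 11); set L[3][0]=-2

U[2][2] = 1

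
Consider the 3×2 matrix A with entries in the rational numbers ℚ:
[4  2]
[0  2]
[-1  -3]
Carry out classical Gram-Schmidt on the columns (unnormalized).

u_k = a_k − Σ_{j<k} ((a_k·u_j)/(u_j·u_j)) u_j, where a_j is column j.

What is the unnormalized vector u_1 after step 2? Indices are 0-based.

u_1 = (-10/17, 2, -40/17)

Step 1: u_0 = a_0 = (4, 0, -1).
Step 2: u_1 = a_1 − (11/17)·u_0 = (-10/17, 2, -40/17).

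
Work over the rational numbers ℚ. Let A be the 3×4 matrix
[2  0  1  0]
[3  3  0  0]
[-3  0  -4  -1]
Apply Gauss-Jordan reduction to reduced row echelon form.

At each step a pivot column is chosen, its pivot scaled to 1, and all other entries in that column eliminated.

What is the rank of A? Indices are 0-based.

rank = 3

pivot(0,0)=2: scale R0 → (1, 0, 1/2, 0)
  clear (1,0): R1 −= (3)R0 → (0, 3, -3/2, 0)
  clear (2,0): R2 −= (-3)R0 → (0, 0, -5/2, -1)
pivot(1,1)=3: scale R1 → (0, 1, -1/2, 0)
pivot(2,2)=-5/2: scale R2 → (0, 0, 1, 2/5)
  clear (0,2): R0 −= (1/2)R2 → (1, 0, 0, -1/5)
  clear (1,2): R1 −= (-1/2)R2 → (0, 1, 0, 1/5)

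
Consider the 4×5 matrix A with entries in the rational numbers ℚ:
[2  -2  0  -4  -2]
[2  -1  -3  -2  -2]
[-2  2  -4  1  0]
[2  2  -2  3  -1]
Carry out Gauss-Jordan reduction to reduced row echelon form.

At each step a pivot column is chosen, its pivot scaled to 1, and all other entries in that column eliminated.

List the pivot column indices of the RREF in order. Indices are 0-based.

[1] R0 /= 2  ⇒  (1, -1, 0, -2, -1)
     R1 -= 2·R0  ⇒  (0, 1, -3, 2, 0)
     R2 -= -2·R0  ⇒  (0, 0, -4, -3, -2)
     R3 -= 2·R0  ⇒  (0, 4, -2, 7, 1)
[2] R1 /= 1  ⇒  (0, 1, -3, 2, 0)
     R0 -= -1·R1  ⇒  (1, 0, -3, 0, -1)
     R3 -= 4·R1  ⇒  (0, 0, 10, -1, 1)
[3] R2 /= -4  ⇒  (0, 0, 1, 3/4, 1/2)
     R0 -= -3·R2  ⇒  (1, 0, 0, 9/4, 1/2)
     R1 -= -3·R2  ⇒  (0, 1, 0, 17/4, 3/2)
     R3 -= 10·R2  ⇒  (0, 0, 0, -17/2, -4)
[4] R3 /= -17/2  ⇒  (0, 0, 0, 1, 8/17)
     R0 -= 9/4·R3  ⇒  (1, 0, 0, 0, -19/34)
     R1 -= 17/4·R3  ⇒  (0, 1, 0, 0, -1/2)
     R2 -= 3/4·R3  ⇒  (0, 0, 1, 0, 5/34)

pivot columns: 0, 1, 2, 3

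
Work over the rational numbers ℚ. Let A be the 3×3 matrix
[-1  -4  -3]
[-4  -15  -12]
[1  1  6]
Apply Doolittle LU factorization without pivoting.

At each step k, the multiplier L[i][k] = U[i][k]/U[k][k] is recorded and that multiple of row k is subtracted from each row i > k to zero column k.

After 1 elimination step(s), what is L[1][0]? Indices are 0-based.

L[1][0] = 4

[col 0] pivot -1
  R1 -= 4*R0 → (0, 1, 0)  (L[1][0] := 4)
  R2 -= -1*R0 → (0, -3, 3)  (L[2][0] := -1)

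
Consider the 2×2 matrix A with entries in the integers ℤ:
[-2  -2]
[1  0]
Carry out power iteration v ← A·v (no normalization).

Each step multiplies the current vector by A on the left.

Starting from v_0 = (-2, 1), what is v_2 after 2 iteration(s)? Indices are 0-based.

v_0 = (-2, 1).
v_1 = A·v_0 = (2, -2).
v_2 = A·v_1 = (0, 2).

v_2 = (0, 2)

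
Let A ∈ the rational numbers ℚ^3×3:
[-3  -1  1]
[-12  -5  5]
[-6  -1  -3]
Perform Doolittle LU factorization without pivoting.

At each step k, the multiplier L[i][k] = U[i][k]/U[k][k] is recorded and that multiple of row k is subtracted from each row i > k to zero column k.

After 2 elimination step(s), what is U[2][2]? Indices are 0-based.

Step 1: pivot at (0,0) is -3.
  row1 ← row1 − (4)·row0  ⇒  L[1][0]=4, U row1=(0, -1, 1)
  row2 ← row2 − (2)·row0  ⇒  L[2][0]=2, U row2=(0, 1, -5)
Step 2: pivot at (1,1) is -1.
  row2 ← row2 − (-1)·row1  ⇒  L[2][1]=-1, U row2=(0, 0, -4)

U[2][2] = -4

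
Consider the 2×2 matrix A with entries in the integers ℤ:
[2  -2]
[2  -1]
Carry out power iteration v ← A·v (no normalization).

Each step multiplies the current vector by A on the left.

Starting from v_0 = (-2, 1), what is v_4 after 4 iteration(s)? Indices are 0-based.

v_4 = (14, 17)

v_0 = (-2, 1).
v_1 = A·v_0 = (-6, -5).
v_2 = A·v_1 = (-2, -7).
v_3 = A·v_2 = (10, 3).
v_4 = A·v_3 = (14, 17).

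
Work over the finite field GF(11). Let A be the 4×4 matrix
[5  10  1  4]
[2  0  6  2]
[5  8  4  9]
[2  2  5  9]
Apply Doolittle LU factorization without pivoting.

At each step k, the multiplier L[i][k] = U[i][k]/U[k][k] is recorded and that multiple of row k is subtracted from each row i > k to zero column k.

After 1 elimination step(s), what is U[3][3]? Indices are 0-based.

[col 0] pivot 5
  R1 -= 7*R0 → (0, 7, 10, 7)  (L[1][0] := 7)
  R2 -= 1*R0 → (0, 9, 3, 5)  (L[2][0] := 1)
  R3 -= 7*R0 → (0, 9, 9, 3)  (L[3][0] := 7)

U[3][3] = 3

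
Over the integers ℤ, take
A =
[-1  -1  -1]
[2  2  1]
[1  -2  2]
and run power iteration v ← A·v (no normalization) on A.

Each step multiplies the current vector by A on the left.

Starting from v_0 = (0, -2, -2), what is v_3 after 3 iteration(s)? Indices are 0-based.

v_3 = (-14, 12, 42)

v_0 = (0, -2, -2).
v_1 = A·v_0 = (4, -6, 0).
v_2 = A·v_1 = (2, -4, 16).
v_3 = A·v_2 = (-14, 12, 42).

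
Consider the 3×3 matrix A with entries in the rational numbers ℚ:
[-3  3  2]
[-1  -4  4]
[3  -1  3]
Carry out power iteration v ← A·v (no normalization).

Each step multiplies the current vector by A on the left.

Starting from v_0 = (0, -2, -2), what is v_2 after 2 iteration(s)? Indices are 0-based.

v_2 = (22, -6, -42)

v_0 = (0, -2, -2).
v_1 = A·v_0 = (-10, 0, -4).
v_2 = A·v_1 = (22, -6, -42).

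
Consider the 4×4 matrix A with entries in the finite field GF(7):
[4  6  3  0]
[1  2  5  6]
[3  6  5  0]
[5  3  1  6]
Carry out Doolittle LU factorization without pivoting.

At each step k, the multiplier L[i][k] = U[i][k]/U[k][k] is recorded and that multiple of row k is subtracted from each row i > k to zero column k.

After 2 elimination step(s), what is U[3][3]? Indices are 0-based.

k=0: U[0][0]=4
  eliminate (1,0): mult=2, new row 1: (0, 4, 6, 6); set L[1][0]=2
  eliminate (2,0): mult=6, new row 2: (0, 5, 1, 0); set L[2][0]=6
  eliminate (3,0): mult=3, new row 3: (0, 6, 6, 6); set L[3][0]=3
k=1: U[1][1]=4
  eliminate (2,1): mult=3, new row 2: (0, 0, 4, 3); set L[2][1]=3
  eliminate (3,1): mult=5, new row 3: (0, 0, 4, 4); set L[3][1]=5

U[3][3] = 4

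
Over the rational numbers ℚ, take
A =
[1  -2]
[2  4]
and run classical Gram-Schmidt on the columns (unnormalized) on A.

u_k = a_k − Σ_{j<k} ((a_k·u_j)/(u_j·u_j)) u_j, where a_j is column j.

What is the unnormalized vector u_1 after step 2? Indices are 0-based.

Step 1: u_0 = a_0 = (1, 2).
Step 2: u_1 = a_1 − (6/5)·u_0 = (-16/5, 8/5).

u_1 = (-16/5, 8/5)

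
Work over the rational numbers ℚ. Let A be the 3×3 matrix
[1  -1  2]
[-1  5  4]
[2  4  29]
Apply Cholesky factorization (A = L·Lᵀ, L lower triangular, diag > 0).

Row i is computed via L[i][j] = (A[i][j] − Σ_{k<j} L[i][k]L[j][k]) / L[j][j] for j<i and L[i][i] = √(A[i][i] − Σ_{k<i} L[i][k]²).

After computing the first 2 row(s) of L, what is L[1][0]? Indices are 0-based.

L[1][0] = -1

Step 1: L[0][0] = √(1) = 1.
  L[1][0] = (-1) / L[0][0] = -1.
Step 2: L[1][1] = √(4) = 2.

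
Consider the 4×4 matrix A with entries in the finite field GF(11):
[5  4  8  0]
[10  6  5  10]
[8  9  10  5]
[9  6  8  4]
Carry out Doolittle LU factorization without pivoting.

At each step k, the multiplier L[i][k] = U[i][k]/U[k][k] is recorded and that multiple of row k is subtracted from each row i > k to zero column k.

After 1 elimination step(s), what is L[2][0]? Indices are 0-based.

L[2][0] = 6

Step 1: pivot at (0,0) is 5.
  row1 ← row1 − (2)·row0  ⇒  L[1][0]=2, U row1=(0, 9, 0, 10)
  row2 ← row2 − (6)·row0  ⇒  L[2][0]=6, U row2=(0, 7, 6, 5)
  row3 ← row3 − (4)·row0  ⇒  L[3][0]=4, U row3=(0, 1, 9, 4)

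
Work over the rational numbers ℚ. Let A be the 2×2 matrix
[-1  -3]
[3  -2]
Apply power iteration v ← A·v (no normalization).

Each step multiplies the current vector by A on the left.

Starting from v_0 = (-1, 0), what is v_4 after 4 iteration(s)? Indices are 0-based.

v_0 = (-1, 0).
v_1 = A·v_0 = (1, -3).
v_2 = A·v_1 = (8, 9).
v_3 = A·v_2 = (-35, 6).
v_4 = A·v_3 = (17, -117).

v_4 = (17, -117)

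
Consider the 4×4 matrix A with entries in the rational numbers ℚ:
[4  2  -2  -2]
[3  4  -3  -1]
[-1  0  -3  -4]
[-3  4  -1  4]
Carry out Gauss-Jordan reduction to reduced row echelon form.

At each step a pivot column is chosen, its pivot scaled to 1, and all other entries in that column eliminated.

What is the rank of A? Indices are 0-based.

[1] R0 /= 4  ⇒  (1, 1/2, -1/2, -1/2)
     R1 -= 3·R0  ⇒  (0, 5/2, -3/2, 1/2)
     R2 -= -1·R0  ⇒  (0, 1/2, -7/2, -9/2)
     R3 -= -3·R0  ⇒  (0, 11/2, -5/2, 5/2)
[2] R1 /= 5/2  ⇒  (0, 1, -3/5, 1/5)
     R0 -= 1/2·R1  ⇒  (1, 0, -1/5, -3/5)
     R2 -= 1/2·R1  ⇒  (0, 0, -16/5, -23/5)
     R3 -= 11/2·R1  ⇒  (0, 0, 4/5, 7/5)
[3] R2 /= -16/5  ⇒  (0, 0, 1, 23/16)
     R0 -= -1/5·R2  ⇒  (1, 0, 0, -5/16)
     R1 -= -3/5·R2  ⇒  (0, 1, 0, 17/16)
     R3 -= 4/5·R2  ⇒  (0, 0, 0, 1/4)
[4] R3 /= 1/4  ⇒  (0, 0, 0, 1)
     R0 -= -5/16·R3  ⇒  (1, 0, 0, 0)
     R1 -= 17/16·R3  ⇒  (0, 1, 0, 0)
     R2 -= 23/16·R3  ⇒  (0, 0, 1, 0)

rank = 4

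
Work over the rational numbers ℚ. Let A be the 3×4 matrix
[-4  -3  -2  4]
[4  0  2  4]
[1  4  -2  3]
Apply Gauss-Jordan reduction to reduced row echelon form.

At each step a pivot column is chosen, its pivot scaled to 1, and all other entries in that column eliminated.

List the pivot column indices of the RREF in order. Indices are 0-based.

[1] R0 /= -4  ⇒  (1, 3/4, 1/2, -1)
     R1 -= 4·R0  ⇒  (0, -3, 0, 8)
     R2 -= 1·R0  ⇒  (0, 13/4, -5/2, 4)
[2] R1 /= -3  ⇒  (0, 1, 0, -8/3)
     R0 -= 3/4·R1  ⇒  (1, 0, 1/2, 1)
     R2 -= 13/4·R1  ⇒  (0, 0, -5/2, 38/3)
[3] R2 /= -5/2  ⇒  (0, 0, 1, -76/15)
     R0 -= 1/2·R2  ⇒  (1, 0, 0, 53/15)

pivot columns: 0, 1, 2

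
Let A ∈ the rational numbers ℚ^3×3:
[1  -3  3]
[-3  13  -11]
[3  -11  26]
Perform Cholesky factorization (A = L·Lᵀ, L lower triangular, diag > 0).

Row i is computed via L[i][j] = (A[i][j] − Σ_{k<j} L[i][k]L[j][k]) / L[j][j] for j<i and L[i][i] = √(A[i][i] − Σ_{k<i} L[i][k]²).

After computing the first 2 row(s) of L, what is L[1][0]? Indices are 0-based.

Step 1: L[0][0] = √(1) = 1.
  L[1][0] = (-3) / L[0][0] = -3.
Step 2: L[1][1] = √(4) = 2.

L[1][0] = -3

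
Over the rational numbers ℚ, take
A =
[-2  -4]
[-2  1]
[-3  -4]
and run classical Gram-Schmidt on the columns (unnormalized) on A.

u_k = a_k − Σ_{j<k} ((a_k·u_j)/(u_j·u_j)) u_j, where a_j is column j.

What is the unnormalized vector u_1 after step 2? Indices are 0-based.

u_1 = (-32/17, 53/17, -14/17)

Step 1: u_0 = a_0 = (-2, -2, -3).
Step 2: u_1 = a_1 − (18/17)·u_0 = (-32/17, 53/17, -14/17).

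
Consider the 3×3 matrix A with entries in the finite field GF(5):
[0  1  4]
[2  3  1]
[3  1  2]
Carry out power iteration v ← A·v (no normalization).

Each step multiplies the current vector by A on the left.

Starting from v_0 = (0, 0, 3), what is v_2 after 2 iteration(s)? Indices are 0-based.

v_2 = (2, 4, 1)

v_0 = (0, 0, 3).
v_1 = A·v_0 = (2, 3, 1).
v_2 = A·v_1 = (2, 4, 1).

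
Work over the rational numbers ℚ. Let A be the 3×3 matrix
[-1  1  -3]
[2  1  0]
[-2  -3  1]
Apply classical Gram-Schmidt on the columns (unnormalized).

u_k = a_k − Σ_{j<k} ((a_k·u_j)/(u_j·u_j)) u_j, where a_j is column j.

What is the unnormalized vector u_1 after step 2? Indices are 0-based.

Step 1: u_0 = a_0 = (-1, 2, -2).
Step 2: u_1 = a_1 − (7/9)·u_0 = (16/9, -5/9, -13/9).

u_1 = (16/9, -5/9, -13/9)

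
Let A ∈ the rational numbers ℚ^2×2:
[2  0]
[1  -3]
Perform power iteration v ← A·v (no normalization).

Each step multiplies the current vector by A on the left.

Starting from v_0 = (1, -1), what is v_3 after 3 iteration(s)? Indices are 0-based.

v_0 = (1, -1).
v_1 = A·v_0 = (2, 4).
v_2 = A·v_1 = (4, -10).
v_3 = A·v_2 = (8, 34).

v_3 = (8, 34)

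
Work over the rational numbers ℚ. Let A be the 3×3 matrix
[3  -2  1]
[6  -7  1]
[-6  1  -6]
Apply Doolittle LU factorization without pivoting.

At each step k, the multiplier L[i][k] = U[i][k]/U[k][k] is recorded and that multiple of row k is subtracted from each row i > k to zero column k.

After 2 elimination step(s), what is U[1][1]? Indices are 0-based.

k=0: U[0][0]=3
  eliminate (1,0): mult=2, new row 1: (0, -3, -1); set L[1][0]=2
  eliminate (2,0): mult=-2, new row 2: (0, -3, -4); set L[2][0]=-2
k=1: U[1][1]=-3
  eliminate (2,1): mult=1, new row 2: (0, 0, -3); set L[2][1]=1

U[1][1] = -3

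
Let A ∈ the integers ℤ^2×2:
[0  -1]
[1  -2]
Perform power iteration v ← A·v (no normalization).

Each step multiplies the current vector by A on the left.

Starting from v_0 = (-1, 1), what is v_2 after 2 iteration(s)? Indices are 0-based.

v_0 = (-1, 1).
v_1 = A·v_0 = (-1, -3).
v_2 = A·v_1 = (3, 5).

v_2 = (3, 5)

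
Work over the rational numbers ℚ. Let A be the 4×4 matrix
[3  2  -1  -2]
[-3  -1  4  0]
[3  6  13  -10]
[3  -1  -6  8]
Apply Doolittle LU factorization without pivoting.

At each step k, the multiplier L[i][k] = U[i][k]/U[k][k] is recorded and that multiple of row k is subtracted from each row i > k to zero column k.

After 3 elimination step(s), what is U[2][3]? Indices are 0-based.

[col 0] pivot 3
  R1 -= -1*R0 → (0, 1, 3, -2)  (L[1][0] := -1)
  R2 -= 1*R0 → (0, 4, 14, -8)  (L[2][0] := 1)
  R3 -= 1*R0 → (0, -3, -5, 10)  (L[3][0] := 1)
[col 1] pivot 1
  R2 -= 4*R1 → (0, 0, 2, 0)  (L[2][1] := 4)
  R3 -= -3*R1 → (0, 0, 4, 4)  (L[3][1] := -3)
[col 2] pivot 2
  R3 -= 2*R2 → (0, 0, 0, 4)  (L[3][2] := 2)

U[2][3] = 0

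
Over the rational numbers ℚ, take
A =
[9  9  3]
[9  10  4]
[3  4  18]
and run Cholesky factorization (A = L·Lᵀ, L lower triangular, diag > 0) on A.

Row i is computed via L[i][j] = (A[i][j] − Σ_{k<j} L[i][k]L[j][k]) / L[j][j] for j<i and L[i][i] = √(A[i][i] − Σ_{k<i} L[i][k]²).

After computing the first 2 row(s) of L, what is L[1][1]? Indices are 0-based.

L[1][1] = 1

Step 1: L[0][0] = √(9) = 3.
  L[1][0] = (9) / L[0][0] = 3.
Step 2: L[1][1] = √(1) = 1.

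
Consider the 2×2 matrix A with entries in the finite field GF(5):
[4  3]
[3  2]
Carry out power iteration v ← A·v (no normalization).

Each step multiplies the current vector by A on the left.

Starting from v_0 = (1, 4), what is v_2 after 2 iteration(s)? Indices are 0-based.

v_0 = (1, 4).
v_1 = A·v_0 = (1, 1).
v_2 = A·v_1 = (2, 0).

v_2 = (2, 0)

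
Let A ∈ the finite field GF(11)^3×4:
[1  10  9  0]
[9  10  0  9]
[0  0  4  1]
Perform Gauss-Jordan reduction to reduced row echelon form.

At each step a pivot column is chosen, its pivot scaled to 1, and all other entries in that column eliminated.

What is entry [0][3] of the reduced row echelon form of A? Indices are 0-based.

M[0][3] = 10

[1] R0 /= 1  ⇒  (1, 10, 9, 0)
     R1 -= 9·R0  ⇒  (0, 8, 7, 9)
[2] R1 /= 8  ⇒  (0, 1, 5, 8)
     R0 -= 10·R1  ⇒  (1, 0, 3, 8)
[3] R2 /= 4  ⇒  (0, 0, 1, 3)
     R0 -= 3·R2  ⇒  (1, 0, 0, 10)
     R1 -= 5·R2  ⇒  (0, 1, 0, 4)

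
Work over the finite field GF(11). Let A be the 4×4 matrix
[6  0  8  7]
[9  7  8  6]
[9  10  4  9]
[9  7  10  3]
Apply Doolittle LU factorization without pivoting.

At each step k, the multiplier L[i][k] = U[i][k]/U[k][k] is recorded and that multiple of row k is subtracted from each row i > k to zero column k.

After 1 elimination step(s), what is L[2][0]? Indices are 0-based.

L[2][0] = 7

[col 0] pivot 6
  R1 -= 7*R0 → (0, 7, 7, 1)  (L[1][0] := 7)
  R2 -= 7*R0 → (0, 10, 3, 4)  (L[2][0] := 7)
  R3 -= 7*R0 → (0, 7, 9, 9)  (L[3][0] := 7)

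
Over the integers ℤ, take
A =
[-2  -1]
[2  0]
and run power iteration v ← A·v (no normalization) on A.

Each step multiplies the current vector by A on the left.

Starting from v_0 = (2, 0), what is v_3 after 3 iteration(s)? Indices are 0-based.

v_0 = (2, 0).
v_1 = A·v_0 = (-4, 4).
v_2 = A·v_1 = (4, -8).
v_3 = A·v_2 = (0, 8).

v_3 = (0, 8)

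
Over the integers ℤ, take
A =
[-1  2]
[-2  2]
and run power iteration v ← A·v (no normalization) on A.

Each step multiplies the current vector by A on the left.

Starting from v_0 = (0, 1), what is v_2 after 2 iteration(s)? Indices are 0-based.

v_2 = (2, 0)

v_0 = (0, 1).
v_1 = A·v_0 = (2, 2).
v_2 = A·v_1 = (2, 0).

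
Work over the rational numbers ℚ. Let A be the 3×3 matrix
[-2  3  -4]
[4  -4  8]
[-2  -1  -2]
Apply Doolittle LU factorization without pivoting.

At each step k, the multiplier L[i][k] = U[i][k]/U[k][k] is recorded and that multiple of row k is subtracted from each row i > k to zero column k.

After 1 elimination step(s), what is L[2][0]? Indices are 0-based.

L[2][0] = 1

[col 0] pivot -2
  R1 -= -2*R0 → (0, 2, 0)  (L[1][0] := -2)
  R2 -= 1*R0 → (0, -4, 2)  (L[2][0] := 1)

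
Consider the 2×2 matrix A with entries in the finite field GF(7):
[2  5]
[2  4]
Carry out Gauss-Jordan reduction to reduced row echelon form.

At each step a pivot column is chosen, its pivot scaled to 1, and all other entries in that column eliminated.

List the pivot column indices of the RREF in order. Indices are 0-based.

[1] R0 /= 2  ⇒  (1, 6)
     R1 -= 2·R0  ⇒  (0, 6)
[2] R1 /= 6  ⇒  (0, 1)
     R0 -= 6·R1  ⇒  (1, 0)

pivot columns: 0, 1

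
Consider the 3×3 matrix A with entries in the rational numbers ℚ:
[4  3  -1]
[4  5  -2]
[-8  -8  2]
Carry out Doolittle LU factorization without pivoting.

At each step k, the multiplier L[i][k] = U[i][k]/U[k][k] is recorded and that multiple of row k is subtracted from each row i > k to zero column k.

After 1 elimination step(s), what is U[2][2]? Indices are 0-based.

U[2][2] = 0

k=0: U[0][0]=4
  eliminate (1,0): mult=1, new row 1: (0, 2, -1); set L[1][0]=1
  eliminate (2,0): mult=-2, new row 2: (0, -2, 0); set L[2][0]=-2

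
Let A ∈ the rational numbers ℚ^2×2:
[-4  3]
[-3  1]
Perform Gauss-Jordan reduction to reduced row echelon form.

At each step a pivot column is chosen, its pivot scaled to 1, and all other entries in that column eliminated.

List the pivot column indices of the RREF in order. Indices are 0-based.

pivot(0,0)=-4: scale R0 → (1, -3/4)
  clear (1,0): R1 −= (-3)R0 → (0, -5/4)
pivot(1,1)=-5/4: scale R1 → (0, 1)
  clear (0,1): R0 −= (-3/4)R1 → (1, 0)

pivot columns: 0, 1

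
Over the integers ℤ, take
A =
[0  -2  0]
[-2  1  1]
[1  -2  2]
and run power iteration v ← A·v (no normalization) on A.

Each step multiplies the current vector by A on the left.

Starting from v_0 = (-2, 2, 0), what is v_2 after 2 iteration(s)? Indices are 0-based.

v_2 = (-12, 8, -28)

v_0 = (-2, 2, 0).
v_1 = A·v_0 = (-4, 6, -6).
v_2 = A·v_1 = (-12, 8, -28).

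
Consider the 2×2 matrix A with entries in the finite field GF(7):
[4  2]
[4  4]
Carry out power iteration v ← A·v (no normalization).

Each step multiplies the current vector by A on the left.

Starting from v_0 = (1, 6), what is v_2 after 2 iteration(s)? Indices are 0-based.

v_0 = (1, 6).
v_1 = A·v_0 = (2, 0).
v_2 = A·v_1 = (1, 1).

v_2 = (1, 1)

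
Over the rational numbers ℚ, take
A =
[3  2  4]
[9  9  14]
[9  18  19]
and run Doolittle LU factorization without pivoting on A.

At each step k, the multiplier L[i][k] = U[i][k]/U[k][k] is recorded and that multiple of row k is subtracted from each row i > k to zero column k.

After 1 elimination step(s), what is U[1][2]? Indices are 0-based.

Step 1: pivot at (0,0) is 3.
  row1 ← row1 − (3)·row0  ⇒  L[1][0]=3, U row1=(0, 3, 2)
  row2 ← row2 − (3)·row0  ⇒  L[2][0]=3, U row2=(0, 12, 7)

U[1][2] = 2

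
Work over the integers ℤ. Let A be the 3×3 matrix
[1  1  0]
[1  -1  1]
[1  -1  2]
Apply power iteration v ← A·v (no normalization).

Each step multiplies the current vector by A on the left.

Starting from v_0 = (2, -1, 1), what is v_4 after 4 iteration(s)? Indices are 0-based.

v_0 = (2, -1, 1).
v_1 = A·v_0 = (1, 4, 5).
v_2 = A·v_1 = (5, 2, 7).
v_3 = A·v_2 = (7, 10, 17).
v_4 = A·v_3 = (17, 14, 31).

v_4 = (17, 14, 31)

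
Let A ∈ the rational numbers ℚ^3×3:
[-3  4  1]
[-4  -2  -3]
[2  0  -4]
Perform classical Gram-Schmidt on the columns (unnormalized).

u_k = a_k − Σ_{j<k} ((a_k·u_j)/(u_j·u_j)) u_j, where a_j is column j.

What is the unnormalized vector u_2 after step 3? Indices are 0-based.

u_2 = (-36/47, -72/47, -198/47)

Step 1: u_0 = a_0 = (-3, -4, 2).
Step 2: u_1 = a_1 − (-4/29)·u_0 = (104/29, -74/29, 8/29).
Step 3: u_2 = a_2 − (1/29)·u_0 − (49/94)·u_1 = (-36/47, -72/47, -198/47).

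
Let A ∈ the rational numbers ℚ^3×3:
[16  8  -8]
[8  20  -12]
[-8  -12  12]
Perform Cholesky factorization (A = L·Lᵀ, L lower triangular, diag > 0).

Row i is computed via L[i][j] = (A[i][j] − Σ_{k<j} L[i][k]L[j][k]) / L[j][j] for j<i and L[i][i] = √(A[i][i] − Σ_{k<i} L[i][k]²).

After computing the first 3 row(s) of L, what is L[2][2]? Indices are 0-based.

Step 1: L[0][0] = √(16) = 4.
  L[1][0] = (8) / L[0][0] = 2.
Step 2: L[1][1] = √(16) = 4.
  L[2][0] = (-8) / L[0][0] = -2.
  L[2][1] = (-8) / L[1][1] = -2.
Step 3: L[2][2] = √(4) = 2.

L[2][2] = 2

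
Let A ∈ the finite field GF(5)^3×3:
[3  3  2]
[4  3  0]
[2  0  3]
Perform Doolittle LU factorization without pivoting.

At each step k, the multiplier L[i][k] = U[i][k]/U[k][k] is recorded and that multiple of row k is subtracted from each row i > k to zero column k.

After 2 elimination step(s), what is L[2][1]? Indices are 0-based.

L[2][1] = 2

Step 1: pivot at (0,0) is 3.
  row1 ← row1 − (3)·row0  ⇒  L[1][0]=3, U row1=(0, 4, 4)
  row2 ← row2 − (4)·row0  ⇒  L[2][0]=4, U row2=(0, 3, 0)
Step 2: pivot at (1,1) is 4.
  row2 ← row2 − (2)·row1  ⇒  L[2][1]=2, U row2=(0, 0, 2)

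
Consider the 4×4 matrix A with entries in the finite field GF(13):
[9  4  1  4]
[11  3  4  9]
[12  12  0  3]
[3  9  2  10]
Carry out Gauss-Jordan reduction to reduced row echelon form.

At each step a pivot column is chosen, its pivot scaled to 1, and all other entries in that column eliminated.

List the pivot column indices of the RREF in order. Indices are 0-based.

pivot columns: 0, 1, 2, 3

pivot(0,0)=9: scale R0 → (1, 12, 3, 12)
  clear (1,0): R1 −= (11)R0 → (0, 1, 10, 7)
  clear (2,0): R2 −= (12)R0 → (0, 11, 3, 2)
  clear (3,0): R3 −= (3)R0 → (0, 12, 6, 0)
pivot(1,1)=1: scale R1 → (0, 1, 10, 7)
  clear (0,1): R0 −= (12)R1 → (1, 0, 0, 6)
  clear (2,1): R2 −= (11)R1 → (0, 0, 10, 3)
  clear (3,1): R3 −= (12)R1 → (0, 0, 3, 7)
pivot(2,2)=10: scale R2 → (0, 0, 1, 12)
  clear (1,2): R1 −= (10)R2 → (0, 1, 0, 4)
  clear (3,2): R3 −= (3)R2 → (0, 0, 0, 10)
pivot(3,3)=10: scale R3 → (0, 0, 0, 1)
  clear (0,3): R0 −= (6)R3 → (1, 0, 0, 0)
  clear (1,3): R1 −= (4)R3 → (0, 1, 0, 0)
  clear (2,3): R2 −= (12)R3 → (0, 0, 1, 0)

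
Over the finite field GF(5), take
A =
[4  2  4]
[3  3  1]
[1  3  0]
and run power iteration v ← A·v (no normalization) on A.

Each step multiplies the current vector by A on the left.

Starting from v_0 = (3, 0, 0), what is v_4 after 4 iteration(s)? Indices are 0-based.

v_4 = (1, 4, 3)

v_0 = (3, 0, 0).
v_1 = A·v_0 = (2, 4, 3).
v_2 = A·v_1 = (3, 1, 4).
v_3 = A·v_2 = (0, 1, 1).
v_4 = A·v_3 = (1, 4, 3).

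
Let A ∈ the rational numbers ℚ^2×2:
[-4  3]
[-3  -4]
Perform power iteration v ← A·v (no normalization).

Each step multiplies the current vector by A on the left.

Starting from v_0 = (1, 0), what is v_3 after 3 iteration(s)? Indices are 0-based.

v_0 = (1, 0).
v_1 = A·v_0 = (-4, -3).
v_2 = A·v_1 = (7, 24).
v_3 = A·v_2 = (44, -117).

v_3 = (44, -117)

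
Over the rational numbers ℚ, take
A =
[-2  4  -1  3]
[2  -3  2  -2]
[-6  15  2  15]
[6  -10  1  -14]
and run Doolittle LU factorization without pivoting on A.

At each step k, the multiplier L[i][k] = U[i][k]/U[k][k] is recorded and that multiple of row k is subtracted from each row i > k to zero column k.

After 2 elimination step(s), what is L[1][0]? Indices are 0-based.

k=0: U[0][0]=-2
  eliminate (1,0): mult=-1, new row 1: (0, 1, 1, 1); set L[1][0]=-1
  eliminate (2,0): mult=3, new row 2: (0, 3, 5, 6); set L[2][0]=3
  eliminate (3,0): mult=-3, new row 3: (0, 2, -2, -5); set L[3][0]=-3
k=1: U[1][1]=1
  eliminate (2,1): mult=3, new row 2: (0, 0, 2, 3); set L[2][1]=3
  eliminate (3,1): mult=2, new row 3: (0, 0, -4, -7); set L[3][1]=2

L[1][0] = -1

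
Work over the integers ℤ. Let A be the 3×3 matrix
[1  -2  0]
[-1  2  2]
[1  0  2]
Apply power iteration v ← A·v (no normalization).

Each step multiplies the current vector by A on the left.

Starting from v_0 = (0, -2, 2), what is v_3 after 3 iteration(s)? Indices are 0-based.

v_3 = (-4, 28, 28)

v_0 = (0, -2, 2).
v_1 = A·v_0 = (4, 0, 4).
v_2 = A·v_1 = (4, 4, 12).
v_3 = A·v_2 = (-4, 28, 28).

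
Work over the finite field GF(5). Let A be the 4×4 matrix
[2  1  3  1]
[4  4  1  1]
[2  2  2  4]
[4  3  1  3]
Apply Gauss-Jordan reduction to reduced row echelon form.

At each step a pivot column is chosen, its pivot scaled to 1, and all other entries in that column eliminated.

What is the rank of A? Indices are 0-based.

step 1: normalize row 0 (÷2) = (1, 3, 4, 3)
  row 1: subtract 4×row0 = (0, 2, 0, 4)
  row 2: subtract 2×row0 = (0, 1, 4, 3)
  row 3: subtract 4×row0 = (0, 1, 0, 1)
step 2: normalize row 1 (÷2) = (0, 1, 0, 2)
  row 0: subtract 3×row1 = (1, 0, 4, 2)
  row 2: subtract 1×row1 = (0, 0, 4, 1)
  row 3: subtract 1×row1 = (0, 0, 0, 4)
step 3: normalize row 2 (÷4) = (0, 0, 1, 4)
  row 0: subtract 4×row2 = (1, 0, 0, 1)
step 4: normalize row 3 (÷4) = (0, 0, 0, 1)
  row 0: subtract 1×row3 = (1, 0, 0, 0)
  row 1: subtract 2×row3 = (0, 1, 0, 0)
  row 2: subtract 4×row3 = (0, 0, 1, 0)

rank = 4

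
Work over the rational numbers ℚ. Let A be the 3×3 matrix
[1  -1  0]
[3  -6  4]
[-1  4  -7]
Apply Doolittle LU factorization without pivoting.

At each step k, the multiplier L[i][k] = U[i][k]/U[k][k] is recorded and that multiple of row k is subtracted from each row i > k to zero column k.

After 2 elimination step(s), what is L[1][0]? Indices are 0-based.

L[1][0] = 3

[col 0] pivot 1
  R1 -= 3*R0 → (0, -3, 4)  (L[1][0] := 3)
  R2 -= -1*R0 → (0, 3, -7)  (L[2][0] := -1)
[col 1] pivot -3
  R2 -= -1*R1 → (0, 0, -3)  (L[2][1] := -1)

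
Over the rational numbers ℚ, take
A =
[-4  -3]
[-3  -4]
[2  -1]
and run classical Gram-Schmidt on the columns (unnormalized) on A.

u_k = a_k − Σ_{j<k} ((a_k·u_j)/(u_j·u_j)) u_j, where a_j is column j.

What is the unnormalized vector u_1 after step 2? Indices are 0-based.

u_1 = (1/29, -50/29, -73/29)

Step 1: u_0 = a_0 = (-4, -3, 2).
Step 2: u_1 = a_1 − (22/29)·u_0 = (1/29, -50/29, -73/29).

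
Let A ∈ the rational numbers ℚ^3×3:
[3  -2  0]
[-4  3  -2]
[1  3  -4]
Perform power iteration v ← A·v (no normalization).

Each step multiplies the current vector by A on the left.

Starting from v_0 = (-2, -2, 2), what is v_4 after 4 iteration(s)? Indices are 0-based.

v_4 = (-218, 538, 416)

v_0 = (-2, -2, 2).
v_1 = A·v_0 = (-2, -2, -16).
v_2 = A·v_1 = (-2, 34, 56).
v_3 = A·v_2 = (-74, -2, -124).
v_4 = A·v_3 = (-218, 538, 416).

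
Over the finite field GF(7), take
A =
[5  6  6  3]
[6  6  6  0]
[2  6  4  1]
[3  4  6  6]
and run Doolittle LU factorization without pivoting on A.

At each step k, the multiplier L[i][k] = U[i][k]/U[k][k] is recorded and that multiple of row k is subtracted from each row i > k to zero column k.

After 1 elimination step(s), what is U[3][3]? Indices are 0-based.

U[3][3] = 0

k=0: U[0][0]=5
  eliminate (1,0): mult=4, new row 1: (0, 3, 3, 2); set L[1][0]=4
  eliminate (2,0): mult=6, new row 2: (0, 5, 3, 4); set L[2][0]=6
  eliminate (3,0): mult=2, new row 3: (0, 6, 1, 0); set L[3][0]=2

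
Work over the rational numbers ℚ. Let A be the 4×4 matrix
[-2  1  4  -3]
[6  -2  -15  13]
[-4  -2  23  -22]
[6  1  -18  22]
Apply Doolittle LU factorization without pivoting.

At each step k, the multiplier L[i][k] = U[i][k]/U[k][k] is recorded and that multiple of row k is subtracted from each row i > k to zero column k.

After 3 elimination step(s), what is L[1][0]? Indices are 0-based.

L[1][0] = -3

k=0: U[0][0]=-2
  eliminate (1,0): mult=-3, new row 1: (0, 1, -3, 4); set L[1][0]=-3
  eliminate (2,0): mult=2, new row 2: (0, -4, 15, -16); set L[2][0]=2
  eliminate (3,0): mult=-3, new row 3: (0, 4, -6, 13); set L[3][0]=-3
k=1: U[1][1]=1
  eliminate (2,1): mult=-4, new row 2: (0, 0, 3, 0); set L[2][1]=-4
  eliminate (3,1): mult=4, new row 3: (0, 0, 6, -3); set L[3][1]=4
k=2: U[2][2]=3
  eliminate (3,2): mult=2, new row 3: (0, 0, 0, -3); set L[3][2]=2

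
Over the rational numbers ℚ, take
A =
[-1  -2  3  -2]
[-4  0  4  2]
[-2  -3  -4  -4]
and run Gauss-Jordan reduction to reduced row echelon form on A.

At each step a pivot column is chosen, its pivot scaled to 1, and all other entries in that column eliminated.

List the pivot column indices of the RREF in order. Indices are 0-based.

pivot(0,0)=-1: scale R0 → (1, 2, -3, 2)
  clear (1,0): R1 −= (-4)R0 → (0, 8, -8, 10)
  clear (2,0): R2 −= (-2)R0 → (0, 1, -10, 0)
pivot(1,1)=8: scale R1 → (0, 1, -1, 5/4)
  clear (0,1): R0 −= (2)R1 → (1, 0, -1, -1/2)
  clear (2,1): R2 −= (1)R1 → (0, 0, -9, -5/4)
pivot(2,2)=-9: scale R2 → (0, 0, 1, 5/36)
  clear (0,2): R0 −= (-1)R2 → (1, 0, 0, -13/36)
  clear (1,2): R1 −= (-1)R2 → (0, 1, 0, 25/18)

pivot columns: 0, 1, 2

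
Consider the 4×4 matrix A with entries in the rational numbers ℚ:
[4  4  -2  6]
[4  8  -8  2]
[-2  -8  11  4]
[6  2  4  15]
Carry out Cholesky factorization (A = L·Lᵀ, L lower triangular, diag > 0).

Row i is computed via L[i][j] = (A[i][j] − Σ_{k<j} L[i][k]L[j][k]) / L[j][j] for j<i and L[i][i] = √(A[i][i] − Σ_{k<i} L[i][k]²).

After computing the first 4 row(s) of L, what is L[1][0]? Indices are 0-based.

Step 1: L[0][0] = √(4) = 2.
  L[1][0] = (4) / L[0][0] = 2.
Step 2: L[1][1] = √(4) = 2.
  L[2][0] = (-2) / L[0][0] = -1.
  L[2][1] = (-6) / L[1][1] = -3.
Step 3: L[2][2] = √(1) = 1.
  L[3][0] = (6) / L[0][0] = 3.
  L[3][1] = (-4) / L[1][1] = -2.
  L[3][2] = (1) / L[2][2] = 1.
Step 4: L[3][3] = √(1) = 1.

L[1][0] = 2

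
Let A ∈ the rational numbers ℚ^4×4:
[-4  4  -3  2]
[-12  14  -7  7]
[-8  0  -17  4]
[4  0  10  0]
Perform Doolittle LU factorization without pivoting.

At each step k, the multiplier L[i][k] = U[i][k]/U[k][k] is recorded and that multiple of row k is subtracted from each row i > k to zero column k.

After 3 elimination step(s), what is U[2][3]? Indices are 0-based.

U[2][3] = 4

Step 1: pivot at (0,0) is -4.
  row1 ← row1 − (3)·row0  ⇒  L[1][0]=3, U row1=(0, 2, 2, 1)
  row2 ← row2 − (2)·row0  ⇒  L[2][0]=2, U row2=(0, -8, -11, 0)
  row3 ← row3 − (-1)·row0  ⇒  L[3][0]=-1, U row3=(0, 4, 7, 2)
Step 2: pivot at (1,1) is 2.
  row2 ← row2 − (-4)·row1  ⇒  L[2][1]=-4, U row2=(0, 0, -3, 4)
  row3 ← row3 − (2)·row1  ⇒  L[3][1]=2, U row3=(0, 0, 3, 0)
Step 3: pivot at (2,2) is -3.
  row3 ← row3 − (-1)·row2  ⇒  L[3][2]=-1, U row3=(0, 0, 0, 4)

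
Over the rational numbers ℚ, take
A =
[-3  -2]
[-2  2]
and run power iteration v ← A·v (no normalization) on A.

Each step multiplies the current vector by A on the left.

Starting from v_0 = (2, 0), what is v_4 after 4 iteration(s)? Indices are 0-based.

v_0 = (2, 0).
v_1 = A·v_0 = (-6, -4).
v_2 = A·v_1 = (26, 4).
v_3 = A·v_2 = (-86, -44).
v_4 = A·v_3 = (346, 84).

v_4 = (346, 84)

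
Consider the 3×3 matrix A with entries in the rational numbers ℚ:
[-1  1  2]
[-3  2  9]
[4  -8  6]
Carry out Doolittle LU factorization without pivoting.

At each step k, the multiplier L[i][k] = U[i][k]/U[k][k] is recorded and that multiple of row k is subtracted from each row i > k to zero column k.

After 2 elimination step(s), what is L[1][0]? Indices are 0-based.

L[1][0] = 3

k=0: U[0][0]=-1
  eliminate (1,0): mult=3, new row 1: (0, -1, 3); set L[1][0]=3
  eliminate (2,0): mult=-4, new row 2: (0, -4, 14); set L[2][0]=-4
k=1: U[1][1]=-1
  eliminate (2,1): mult=4, new row 2: (0, 0, 2); set L[2][1]=4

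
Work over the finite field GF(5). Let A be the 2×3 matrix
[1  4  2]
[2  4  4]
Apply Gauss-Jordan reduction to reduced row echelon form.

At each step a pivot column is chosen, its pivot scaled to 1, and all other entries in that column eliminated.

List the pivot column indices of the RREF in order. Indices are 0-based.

pivot(0,0)=1: scale R0 → (1, 4, 2)
  clear (1,0): R1 −= (2)R0 → (0, 1, 0)
pivot(1,1)=1: scale R1 → (0, 1, 0)
  clear (0,1): R0 −= (4)R1 → (1, 0, 2)

pivot columns: 0, 1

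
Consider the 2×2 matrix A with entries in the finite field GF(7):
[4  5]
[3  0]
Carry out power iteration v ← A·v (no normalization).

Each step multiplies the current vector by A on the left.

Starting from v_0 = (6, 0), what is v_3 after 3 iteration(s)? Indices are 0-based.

v_3 = (5, 5)

v_0 = (6, 0).
v_1 = A·v_0 = (3, 4).
v_2 = A·v_1 = (4, 2).
v_3 = A·v_2 = (5, 5).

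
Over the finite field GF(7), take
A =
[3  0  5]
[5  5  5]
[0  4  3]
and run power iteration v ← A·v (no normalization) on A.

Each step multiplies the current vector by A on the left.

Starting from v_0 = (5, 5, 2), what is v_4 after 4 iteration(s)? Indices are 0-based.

v_0 = (5, 5, 2).
v_1 = A·v_0 = (4, 4, 5).
v_2 = A·v_1 = (2, 2, 3).
v_3 = A·v_2 = (0, 0, 3).
v_4 = A·v_3 = (1, 1, 2).

v_4 = (1, 1, 2)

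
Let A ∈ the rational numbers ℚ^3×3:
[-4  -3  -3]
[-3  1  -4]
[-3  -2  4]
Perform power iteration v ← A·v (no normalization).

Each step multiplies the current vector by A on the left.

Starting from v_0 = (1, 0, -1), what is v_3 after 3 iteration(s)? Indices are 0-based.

v_0 = (1, 0, -1).
v_1 = A·v_0 = (-1, 1, -7).
v_2 = A·v_1 = (22, 32, -27).
v_3 = A·v_2 = (-103, 74, -238).

v_3 = (-103, 74, -238)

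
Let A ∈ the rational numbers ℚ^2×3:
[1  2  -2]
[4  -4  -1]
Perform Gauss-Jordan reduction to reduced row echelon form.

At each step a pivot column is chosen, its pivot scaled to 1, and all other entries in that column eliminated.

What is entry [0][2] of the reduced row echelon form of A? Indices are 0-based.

M[0][2] = -5/6

pivot(0,0)=1: scale R0 → (1, 2, -2)
  clear (1,0): R1 −= (4)R0 → (0, -12, 7)
pivot(1,1)=-12: scale R1 → (0, 1, -7/12)
  clear (0,1): R0 −= (2)R1 → (1, 0, -5/6)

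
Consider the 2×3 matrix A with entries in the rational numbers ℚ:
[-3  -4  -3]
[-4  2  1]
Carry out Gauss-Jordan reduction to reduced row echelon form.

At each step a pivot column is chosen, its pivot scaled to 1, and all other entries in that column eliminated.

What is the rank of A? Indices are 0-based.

rank = 2

step 1: normalize row 0 (÷-3) = (1, 4/3, 1)
  row 1: subtract -4×row0 = (0, 22/3, 5)
step 2: normalize row 1 (÷22/3) = (0, 1, 15/22)
  row 0: subtract 4/3×row1 = (1, 0, 1/11)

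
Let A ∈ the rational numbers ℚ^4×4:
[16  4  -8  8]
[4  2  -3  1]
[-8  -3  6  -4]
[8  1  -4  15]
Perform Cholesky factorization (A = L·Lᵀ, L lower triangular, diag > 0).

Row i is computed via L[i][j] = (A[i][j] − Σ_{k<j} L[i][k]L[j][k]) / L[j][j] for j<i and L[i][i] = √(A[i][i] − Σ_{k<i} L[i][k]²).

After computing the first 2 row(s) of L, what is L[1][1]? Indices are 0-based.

L[1][1] = 1

Step 1: L[0][0] = √(16) = 4.
  L[1][0] = (4) / L[0][0] = 1.
Step 2: L[1][1] = √(1) = 1.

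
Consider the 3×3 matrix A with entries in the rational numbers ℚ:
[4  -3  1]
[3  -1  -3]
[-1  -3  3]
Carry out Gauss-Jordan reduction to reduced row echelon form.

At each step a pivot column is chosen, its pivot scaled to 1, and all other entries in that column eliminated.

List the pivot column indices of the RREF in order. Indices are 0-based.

pivot columns: 0, 1, 2

pivot(0,0)=4: scale R0 → (1, -3/4, 1/4)
  clear (1,0): R1 −= (3)R0 → (0, 5/4, -15/4)
  clear (2,0): R2 −= (-1)R0 → (0, -15/4, 13/4)
pivot(1,1)=5/4: scale R1 → (0, 1, -3)
  clear (0,1): R0 −= (-3/4)R1 → (1, 0, -2)
  clear (2,1): R2 −= (-15/4)R1 → (0, 0, -8)
pivot(2,2)=-8: scale R2 → (0, 0, 1)
  clear (0,2): R0 −= (-2)R2 → (1, 0, 0)
  clear (1,2): R1 −= (-3)R2 → (0, 1, 0)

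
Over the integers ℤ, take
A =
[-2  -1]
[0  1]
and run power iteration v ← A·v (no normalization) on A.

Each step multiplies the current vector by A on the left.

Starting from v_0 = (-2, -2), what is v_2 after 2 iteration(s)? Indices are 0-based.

v_2 = (-10, -2)

v_0 = (-2, -2).
v_1 = A·v_0 = (6, -2).
v_2 = A·v_1 = (-10, -2).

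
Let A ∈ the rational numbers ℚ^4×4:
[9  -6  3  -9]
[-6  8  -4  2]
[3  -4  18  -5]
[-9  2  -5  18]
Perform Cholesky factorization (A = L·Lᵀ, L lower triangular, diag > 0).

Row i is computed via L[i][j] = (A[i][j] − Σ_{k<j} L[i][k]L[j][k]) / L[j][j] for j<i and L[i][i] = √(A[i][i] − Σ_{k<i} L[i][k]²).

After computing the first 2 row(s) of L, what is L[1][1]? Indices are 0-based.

L[1][1] = 2

Step 1: L[0][0] = √(9) = 3.
  L[1][0] = (-6) / L[0][0] = -2.
Step 2: L[1][1] = √(4) = 2.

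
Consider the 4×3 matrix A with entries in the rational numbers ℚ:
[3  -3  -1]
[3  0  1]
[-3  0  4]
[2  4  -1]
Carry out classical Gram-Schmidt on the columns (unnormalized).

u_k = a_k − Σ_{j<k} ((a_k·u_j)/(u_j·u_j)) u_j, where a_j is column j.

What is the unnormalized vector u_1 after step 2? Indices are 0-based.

Step 1: u_0 = a_0 = (3, 3, -3, 2).
Step 2: u_1 = a_1 − (-1/31)·u_0 = (-90/31, 3/31, -3/31, 126/31).

u_1 = (-90/31, 3/31, -3/31, 126/31)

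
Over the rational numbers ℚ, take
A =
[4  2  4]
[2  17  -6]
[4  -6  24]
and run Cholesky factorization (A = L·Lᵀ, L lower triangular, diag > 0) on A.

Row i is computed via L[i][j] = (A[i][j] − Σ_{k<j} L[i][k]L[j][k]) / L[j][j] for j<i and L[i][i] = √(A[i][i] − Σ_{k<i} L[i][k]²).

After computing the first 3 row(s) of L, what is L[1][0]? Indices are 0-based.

L[1][0] = 1

Step 1: L[0][0] = √(4) = 2.
  L[1][0] = (2) / L[0][0] = 1.
Step 2: L[1][1] = √(16) = 4.
  L[2][0] = (4) / L[0][0] = 2.
  L[2][1] = (-8) / L[1][1] = -2.
Step 3: L[2][2] = √(16) = 4.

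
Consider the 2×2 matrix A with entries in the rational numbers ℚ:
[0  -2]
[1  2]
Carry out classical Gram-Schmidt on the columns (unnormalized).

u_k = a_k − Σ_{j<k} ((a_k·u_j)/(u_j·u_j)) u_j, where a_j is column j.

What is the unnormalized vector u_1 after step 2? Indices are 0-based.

u_1 = (-2, 0)

Step 1: u_0 = a_0 = (0, 1).
Step 2: u_1 = a_1 − (2)·u_0 = (-2, 0).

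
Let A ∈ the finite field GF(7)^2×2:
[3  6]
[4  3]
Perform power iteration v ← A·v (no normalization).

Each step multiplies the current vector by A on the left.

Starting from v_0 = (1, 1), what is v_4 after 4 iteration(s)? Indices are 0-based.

v_4 = (3, 2)

v_0 = (1, 1).
v_1 = A·v_0 = (2, 0).
v_2 = A·v_1 = (6, 1).
v_3 = A·v_2 = (3, 6).
v_4 = A·v_3 = (3, 2).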